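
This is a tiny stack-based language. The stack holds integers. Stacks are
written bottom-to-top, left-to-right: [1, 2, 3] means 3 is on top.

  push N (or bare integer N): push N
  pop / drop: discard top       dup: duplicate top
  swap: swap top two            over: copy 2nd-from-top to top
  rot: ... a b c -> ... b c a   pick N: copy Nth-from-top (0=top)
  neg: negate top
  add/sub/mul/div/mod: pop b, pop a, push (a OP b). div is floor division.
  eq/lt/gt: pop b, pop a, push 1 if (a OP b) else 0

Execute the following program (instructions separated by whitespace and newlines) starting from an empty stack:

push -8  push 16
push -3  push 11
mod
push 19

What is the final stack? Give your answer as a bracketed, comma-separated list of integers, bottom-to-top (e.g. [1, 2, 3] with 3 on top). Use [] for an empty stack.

Answer: [-8, 16, 8, 19]

Derivation:
After 'push -8': [-8]
After 'push 16': [-8, 16]
After 'push -3': [-8, 16, -3]
After 'push 11': [-8, 16, -3, 11]
After 'mod': [-8, 16, 8]
After 'push 19': [-8, 16, 8, 19]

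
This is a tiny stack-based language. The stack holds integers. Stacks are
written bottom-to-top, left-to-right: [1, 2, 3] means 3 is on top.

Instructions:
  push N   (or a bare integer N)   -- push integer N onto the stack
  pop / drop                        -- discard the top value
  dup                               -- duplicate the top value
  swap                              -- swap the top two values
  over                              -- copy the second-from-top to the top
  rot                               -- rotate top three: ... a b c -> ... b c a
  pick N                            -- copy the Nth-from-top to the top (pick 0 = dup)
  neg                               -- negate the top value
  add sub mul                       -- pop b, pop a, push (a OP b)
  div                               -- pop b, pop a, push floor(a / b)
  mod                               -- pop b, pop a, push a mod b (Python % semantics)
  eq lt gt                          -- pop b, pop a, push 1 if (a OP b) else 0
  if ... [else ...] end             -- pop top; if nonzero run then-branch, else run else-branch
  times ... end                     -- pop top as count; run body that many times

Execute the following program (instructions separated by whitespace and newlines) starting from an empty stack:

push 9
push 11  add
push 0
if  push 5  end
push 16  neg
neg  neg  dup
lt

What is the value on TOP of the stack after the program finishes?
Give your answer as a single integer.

Answer: 0

Derivation:
After 'push 9': [9]
After 'push 11': [9, 11]
After 'add': [20]
After 'push 0': [20, 0]
After 'if': [20]
After 'push 16': [20, 16]
After 'neg': [20, -16]
After 'neg': [20, 16]
After 'neg': [20, -16]
After 'dup': [20, -16, -16]
After 'lt': [20, 0]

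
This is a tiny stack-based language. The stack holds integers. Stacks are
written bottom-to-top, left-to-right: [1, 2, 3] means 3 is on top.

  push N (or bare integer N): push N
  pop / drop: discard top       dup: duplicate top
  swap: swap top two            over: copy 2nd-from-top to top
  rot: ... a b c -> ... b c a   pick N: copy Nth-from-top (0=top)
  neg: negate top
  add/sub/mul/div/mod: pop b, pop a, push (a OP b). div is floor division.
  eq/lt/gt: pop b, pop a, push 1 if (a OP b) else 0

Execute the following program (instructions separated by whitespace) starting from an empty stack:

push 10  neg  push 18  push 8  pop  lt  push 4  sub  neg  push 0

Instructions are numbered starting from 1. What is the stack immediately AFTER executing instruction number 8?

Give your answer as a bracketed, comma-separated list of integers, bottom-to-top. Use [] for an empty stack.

Answer: [-3]

Derivation:
Step 1 ('push 10'): [10]
Step 2 ('neg'): [-10]
Step 3 ('push 18'): [-10, 18]
Step 4 ('push 8'): [-10, 18, 8]
Step 5 ('pop'): [-10, 18]
Step 6 ('lt'): [1]
Step 7 ('push 4'): [1, 4]
Step 8 ('sub'): [-3]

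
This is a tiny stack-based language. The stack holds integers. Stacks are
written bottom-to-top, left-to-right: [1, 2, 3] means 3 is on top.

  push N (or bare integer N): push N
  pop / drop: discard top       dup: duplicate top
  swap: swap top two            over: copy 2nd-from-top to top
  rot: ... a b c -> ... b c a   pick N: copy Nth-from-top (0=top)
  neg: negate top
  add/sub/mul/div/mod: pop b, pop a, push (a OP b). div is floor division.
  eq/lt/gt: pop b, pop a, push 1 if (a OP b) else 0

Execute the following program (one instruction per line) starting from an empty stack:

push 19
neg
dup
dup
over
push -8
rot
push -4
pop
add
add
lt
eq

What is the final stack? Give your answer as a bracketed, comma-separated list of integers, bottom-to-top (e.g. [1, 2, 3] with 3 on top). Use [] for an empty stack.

After 'push 19': [19]
After 'neg': [-19]
After 'dup': [-19, -19]
After 'dup': [-19, -19, -19]
After 'over': [-19, -19, -19, -19]
After 'push -8': [-19, -19, -19, -19, -8]
After 'rot': [-19, -19, -19, -8, -19]
After 'push -4': [-19, -19, -19, -8, -19, -4]
After 'pop': [-19, -19, -19, -8, -19]
After 'add': [-19, -19, -19, -27]
After 'add': [-19, -19, -46]
After 'lt': [-19, 0]
After 'eq': [0]

Answer: [0]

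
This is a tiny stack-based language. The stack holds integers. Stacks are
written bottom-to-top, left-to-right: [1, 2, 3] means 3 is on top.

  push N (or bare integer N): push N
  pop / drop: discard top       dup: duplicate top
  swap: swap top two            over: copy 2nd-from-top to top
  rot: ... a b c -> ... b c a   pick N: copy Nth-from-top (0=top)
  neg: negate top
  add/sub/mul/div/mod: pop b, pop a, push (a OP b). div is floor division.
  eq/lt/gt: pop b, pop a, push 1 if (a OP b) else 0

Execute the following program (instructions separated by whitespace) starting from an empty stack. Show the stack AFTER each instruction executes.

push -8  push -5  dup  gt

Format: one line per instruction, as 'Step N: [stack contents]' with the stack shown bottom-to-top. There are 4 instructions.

Step 1: [-8]
Step 2: [-8, -5]
Step 3: [-8, -5, -5]
Step 4: [-8, 0]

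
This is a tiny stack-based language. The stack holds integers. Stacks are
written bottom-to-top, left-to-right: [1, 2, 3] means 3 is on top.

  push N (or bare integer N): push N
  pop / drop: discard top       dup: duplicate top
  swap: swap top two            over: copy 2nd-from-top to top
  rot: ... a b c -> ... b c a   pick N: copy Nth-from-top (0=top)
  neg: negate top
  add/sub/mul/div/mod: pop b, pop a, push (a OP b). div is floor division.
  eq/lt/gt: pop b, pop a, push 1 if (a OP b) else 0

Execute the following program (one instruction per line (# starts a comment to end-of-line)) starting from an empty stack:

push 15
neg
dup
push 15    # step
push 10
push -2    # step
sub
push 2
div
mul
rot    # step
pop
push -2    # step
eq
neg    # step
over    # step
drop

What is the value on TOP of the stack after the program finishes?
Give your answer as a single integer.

After 'push 15': [15]
After 'neg': [-15]
After 'dup': [-15, -15]
After 'push 15': [-15, -15, 15]
After 'push 10': [-15, -15, 15, 10]
After 'push -2': [-15, -15, 15, 10, -2]
After 'sub': [-15, -15, 15, 12]
After 'push 2': [-15, -15, 15, 12, 2]
After 'div': [-15, -15, 15, 6]
After 'mul': [-15, -15, 90]
After 'rot': [-15, 90, -15]
After 'pop': [-15, 90]
After 'push -2': [-15, 90, -2]
After 'eq': [-15, 0]
After 'neg': [-15, 0]
After 'over': [-15, 0, -15]
After 'drop': [-15, 0]

Answer: 0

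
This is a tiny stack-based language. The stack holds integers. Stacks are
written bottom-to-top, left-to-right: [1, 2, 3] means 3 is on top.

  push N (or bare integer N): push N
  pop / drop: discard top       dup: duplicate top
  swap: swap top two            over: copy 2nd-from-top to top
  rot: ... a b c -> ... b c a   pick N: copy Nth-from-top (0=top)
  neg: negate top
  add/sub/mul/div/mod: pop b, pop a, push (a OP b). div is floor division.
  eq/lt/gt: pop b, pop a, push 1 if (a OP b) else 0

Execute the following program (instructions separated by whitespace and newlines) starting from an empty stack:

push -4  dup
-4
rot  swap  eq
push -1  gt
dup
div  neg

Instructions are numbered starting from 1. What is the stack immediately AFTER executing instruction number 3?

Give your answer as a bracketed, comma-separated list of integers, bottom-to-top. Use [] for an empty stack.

Step 1 ('push -4'): [-4]
Step 2 ('dup'): [-4, -4]
Step 3 ('-4'): [-4, -4, -4]

Answer: [-4, -4, -4]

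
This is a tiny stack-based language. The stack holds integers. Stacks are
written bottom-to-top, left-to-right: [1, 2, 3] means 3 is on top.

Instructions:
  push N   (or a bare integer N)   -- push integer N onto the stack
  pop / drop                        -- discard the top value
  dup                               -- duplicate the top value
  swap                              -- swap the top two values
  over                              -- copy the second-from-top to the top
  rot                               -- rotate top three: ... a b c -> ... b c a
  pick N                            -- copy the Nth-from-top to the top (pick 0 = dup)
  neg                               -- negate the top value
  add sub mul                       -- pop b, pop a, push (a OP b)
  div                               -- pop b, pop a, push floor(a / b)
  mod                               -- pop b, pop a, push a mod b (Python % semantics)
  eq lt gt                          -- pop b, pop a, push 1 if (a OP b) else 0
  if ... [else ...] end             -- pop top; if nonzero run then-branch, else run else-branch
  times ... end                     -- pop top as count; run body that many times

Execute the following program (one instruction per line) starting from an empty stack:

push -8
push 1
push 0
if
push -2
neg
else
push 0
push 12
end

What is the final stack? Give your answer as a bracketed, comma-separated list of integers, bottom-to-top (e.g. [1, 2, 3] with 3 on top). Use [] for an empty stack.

Answer: [-8, 1, 0, 12]

Derivation:
After 'push -8': [-8]
After 'push 1': [-8, 1]
After 'push 0': [-8, 1, 0]
After 'if': [-8, 1]
After 'push 0': [-8, 1, 0]
After 'push 12': [-8, 1, 0, 12]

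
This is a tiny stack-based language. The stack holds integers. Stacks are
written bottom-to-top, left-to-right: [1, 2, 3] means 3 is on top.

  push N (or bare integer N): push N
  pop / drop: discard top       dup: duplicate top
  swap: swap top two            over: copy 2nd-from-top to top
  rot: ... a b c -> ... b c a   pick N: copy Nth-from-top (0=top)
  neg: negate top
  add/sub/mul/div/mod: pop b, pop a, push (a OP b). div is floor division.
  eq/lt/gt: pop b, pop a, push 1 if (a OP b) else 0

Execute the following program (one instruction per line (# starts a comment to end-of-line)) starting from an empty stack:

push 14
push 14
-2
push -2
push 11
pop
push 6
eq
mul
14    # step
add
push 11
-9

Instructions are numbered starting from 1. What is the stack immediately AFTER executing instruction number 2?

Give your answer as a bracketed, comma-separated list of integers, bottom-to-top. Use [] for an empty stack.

Step 1 ('push 14'): [14]
Step 2 ('push 14'): [14, 14]

Answer: [14, 14]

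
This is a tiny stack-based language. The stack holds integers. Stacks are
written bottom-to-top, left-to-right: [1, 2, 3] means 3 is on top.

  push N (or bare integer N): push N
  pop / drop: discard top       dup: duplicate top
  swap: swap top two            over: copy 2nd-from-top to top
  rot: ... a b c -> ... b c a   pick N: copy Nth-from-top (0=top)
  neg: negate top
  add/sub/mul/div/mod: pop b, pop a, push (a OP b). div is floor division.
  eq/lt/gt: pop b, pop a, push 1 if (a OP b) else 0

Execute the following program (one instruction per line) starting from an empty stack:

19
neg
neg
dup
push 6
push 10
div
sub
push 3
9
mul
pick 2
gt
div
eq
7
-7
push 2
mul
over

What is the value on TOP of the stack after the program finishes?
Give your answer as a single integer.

After 'push 19': [19]
After 'neg': [-19]
After 'neg': [19]
After 'dup': [19, 19]
After 'push 6': [19, 19, 6]
After 'push 10': [19, 19, 6, 10]
After 'div': [19, 19, 0]
After 'sub': [19, 19]
After 'push 3': [19, 19, 3]
After 'push 9': [19, 19, 3, 9]
After 'mul': [19, 19, 27]
After 'pick 2': [19, 19, 27, 19]
After 'gt': [19, 19, 1]
After 'div': [19, 19]
After 'eq': [1]
After 'push 7': [1, 7]
After 'push -7': [1, 7, -7]
After 'push 2': [1, 7, -7, 2]
After 'mul': [1, 7, -14]
After 'over': [1, 7, -14, 7]

Answer: 7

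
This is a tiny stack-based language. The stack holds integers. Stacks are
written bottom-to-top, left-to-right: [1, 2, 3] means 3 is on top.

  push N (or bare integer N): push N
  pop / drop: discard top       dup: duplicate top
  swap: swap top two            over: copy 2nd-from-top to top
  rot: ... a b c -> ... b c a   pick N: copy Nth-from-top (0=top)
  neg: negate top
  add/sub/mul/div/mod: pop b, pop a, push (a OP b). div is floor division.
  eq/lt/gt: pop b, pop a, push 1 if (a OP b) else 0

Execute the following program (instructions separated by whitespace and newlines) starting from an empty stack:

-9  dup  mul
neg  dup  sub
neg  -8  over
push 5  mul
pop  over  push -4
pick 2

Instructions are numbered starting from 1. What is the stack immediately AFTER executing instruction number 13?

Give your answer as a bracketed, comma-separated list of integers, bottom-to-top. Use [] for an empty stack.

Step 1 ('-9'): [-9]
Step 2 ('dup'): [-9, -9]
Step 3 ('mul'): [81]
Step 4 ('neg'): [-81]
Step 5 ('dup'): [-81, -81]
Step 6 ('sub'): [0]
Step 7 ('neg'): [0]
Step 8 ('-8'): [0, -8]
Step 9 ('over'): [0, -8, 0]
Step 10 ('push 5'): [0, -8, 0, 5]
Step 11 ('mul'): [0, -8, 0]
Step 12 ('pop'): [0, -8]
Step 13 ('over'): [0, -8, 0]

Answer: [0, -8, 0]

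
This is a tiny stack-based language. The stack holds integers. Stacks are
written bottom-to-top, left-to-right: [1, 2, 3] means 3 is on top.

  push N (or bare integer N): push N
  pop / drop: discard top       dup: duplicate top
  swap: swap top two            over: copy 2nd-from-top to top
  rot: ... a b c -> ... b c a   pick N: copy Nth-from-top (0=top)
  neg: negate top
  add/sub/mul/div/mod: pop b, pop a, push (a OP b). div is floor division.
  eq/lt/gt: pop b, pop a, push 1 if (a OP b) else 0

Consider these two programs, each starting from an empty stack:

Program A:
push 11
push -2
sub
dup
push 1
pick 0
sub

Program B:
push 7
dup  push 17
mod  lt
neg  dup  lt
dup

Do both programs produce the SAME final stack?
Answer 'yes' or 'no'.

Program A trace:
  After 'push 11': [11]
  After 'push -2': [11, -2]
  After 'sub': [13]
  After 'dup': [13, 13]
  After 'push 1': [13, 13, 1]
  After 'pick 0': [13, 13, 1, 1]
  After 'sub': [13, 13, 0]
Program A final stack: [13, 13, 0]

Program B trace:
  After 'push 7': [7]
  After 'dup': [7, 7]
  After 'push 17': [7, 7, 17]
  After 'mod': [7, 7]
  After 'lt': [0]
  After 'neg': [0]
  After 'dup': [0, 0]
  After 'lt': [0]
  After 'dup': [0, 0]
Program B final stack: [0, 0]
Same: no

Answer: no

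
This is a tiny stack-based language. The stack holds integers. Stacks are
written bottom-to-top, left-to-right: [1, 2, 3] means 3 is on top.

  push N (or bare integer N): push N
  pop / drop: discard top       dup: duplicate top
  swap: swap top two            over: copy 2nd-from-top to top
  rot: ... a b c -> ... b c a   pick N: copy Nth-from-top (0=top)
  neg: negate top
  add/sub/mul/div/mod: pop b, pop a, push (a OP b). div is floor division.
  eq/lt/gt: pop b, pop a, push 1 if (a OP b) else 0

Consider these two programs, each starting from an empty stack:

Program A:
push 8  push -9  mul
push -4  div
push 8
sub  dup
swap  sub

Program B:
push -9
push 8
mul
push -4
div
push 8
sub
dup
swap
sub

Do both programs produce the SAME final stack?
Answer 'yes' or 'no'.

Program A trace:
  After 'push 8': [8]
  After 'push -9': [8, -9]
  After 'mul': [-72]
  After 'push -4': [-72, -4]
  After 'div': [18]
  After 'push 8': [18, 8]
  After 'sub': [10]
  After 'dup': [10, 10]
  After 'swap': [10, 10]
  After 'sub': [0]
Program A final stack: [0]

Program B trace:
  After 'push -9': [-9]
  After 'push 8': [-9, 8]
  After 'mul': [-72]
  After 'push -4': [-72, -4]
  After 'div': [18]
  After 'push 8': [18, 8]
  After 'sub': [10]
  After 'dup': [10, 10]
  After 'swap': [10, 10]
  After 'sub': [0]
Program B final stack: [0]
Same: yes

Answer: yes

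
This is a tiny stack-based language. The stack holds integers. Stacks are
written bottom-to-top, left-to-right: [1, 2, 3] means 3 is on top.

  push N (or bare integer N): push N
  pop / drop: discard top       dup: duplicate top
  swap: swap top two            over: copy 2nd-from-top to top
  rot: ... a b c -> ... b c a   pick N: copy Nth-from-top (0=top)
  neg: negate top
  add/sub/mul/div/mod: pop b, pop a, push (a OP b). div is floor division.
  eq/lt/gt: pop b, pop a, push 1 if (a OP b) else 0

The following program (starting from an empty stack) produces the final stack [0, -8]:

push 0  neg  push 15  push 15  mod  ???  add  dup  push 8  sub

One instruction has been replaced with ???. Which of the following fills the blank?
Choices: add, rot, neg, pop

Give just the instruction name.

Answer: neg

Derivation:
Stack before ???: [0, 0]
Stack after ???:  [0, 0]
Checking each choice:
  add: stack underflow (need 2, have 1)
  rot: stack underflow (need 3, have 2)
  neg: MATCH
  pop: stack underflow (need 2, have 1)


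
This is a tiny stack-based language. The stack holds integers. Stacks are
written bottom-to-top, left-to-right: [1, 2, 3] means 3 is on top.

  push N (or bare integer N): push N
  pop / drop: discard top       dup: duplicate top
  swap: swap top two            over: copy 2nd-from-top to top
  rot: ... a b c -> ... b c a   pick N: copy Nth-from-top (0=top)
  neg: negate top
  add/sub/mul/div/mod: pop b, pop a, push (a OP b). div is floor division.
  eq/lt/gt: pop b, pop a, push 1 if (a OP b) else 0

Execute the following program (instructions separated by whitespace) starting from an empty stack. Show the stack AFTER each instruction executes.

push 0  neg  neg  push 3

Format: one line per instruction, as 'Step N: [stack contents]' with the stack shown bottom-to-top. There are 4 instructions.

Step 1: [0]
Step 2: [0]
Step 3: [0]
Step 4: [0, 3]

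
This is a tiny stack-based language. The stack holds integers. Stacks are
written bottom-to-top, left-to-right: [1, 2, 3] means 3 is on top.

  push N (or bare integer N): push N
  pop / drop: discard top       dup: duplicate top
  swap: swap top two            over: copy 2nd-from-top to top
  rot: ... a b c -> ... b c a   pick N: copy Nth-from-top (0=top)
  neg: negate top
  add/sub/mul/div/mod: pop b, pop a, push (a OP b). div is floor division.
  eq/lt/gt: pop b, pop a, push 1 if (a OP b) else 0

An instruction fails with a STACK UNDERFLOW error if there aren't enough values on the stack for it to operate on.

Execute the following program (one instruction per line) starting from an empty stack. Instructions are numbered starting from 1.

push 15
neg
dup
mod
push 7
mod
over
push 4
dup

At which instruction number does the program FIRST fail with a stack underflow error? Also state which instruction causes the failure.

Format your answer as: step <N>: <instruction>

Answer: step 7: over

Derivation:
Step 1 ('push 15'): stack = [15], depth = 1
Step 2 ('neg'): stack = [-15], depth = 1
Step 3 ('dup'): stack = [-15, -15], depth = 2
Step 4 ('mod'): stack = [0], depth = 1
Step 5 ('push 7'): stack = [0, 7], depth = 2
Step 6 ('mod'): stack = [0], depth = 1
Step 7 ('over'): needs 2 value(s) but depth is 1 — STACK UNDERFLOW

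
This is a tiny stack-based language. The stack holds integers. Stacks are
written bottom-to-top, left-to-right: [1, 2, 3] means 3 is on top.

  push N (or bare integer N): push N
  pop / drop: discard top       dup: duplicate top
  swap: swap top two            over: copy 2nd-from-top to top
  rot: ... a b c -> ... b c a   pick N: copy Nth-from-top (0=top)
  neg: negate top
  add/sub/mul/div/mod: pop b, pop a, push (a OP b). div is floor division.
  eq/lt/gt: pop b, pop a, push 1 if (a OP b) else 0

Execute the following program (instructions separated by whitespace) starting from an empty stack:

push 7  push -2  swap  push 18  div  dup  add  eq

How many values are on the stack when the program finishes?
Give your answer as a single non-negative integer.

Answer: 1

Derivation:
After 'push 7': stack = [7] (depth 1)
After 'push -2': stack = [7, -2] (depth 2)
After 'swap': stack = [-2, 7] (depth 2)
After 'push 18': stack = [-2, 7, 18] (depth 3)
After 'div': stack = [-2, 0] (depth 2)
After 'dup': stack = [-2, 0, 0] (depth 3)
After 'add': stack = [-2, 0] (depth 2)
After 'eq': stack = [0] (depth 1)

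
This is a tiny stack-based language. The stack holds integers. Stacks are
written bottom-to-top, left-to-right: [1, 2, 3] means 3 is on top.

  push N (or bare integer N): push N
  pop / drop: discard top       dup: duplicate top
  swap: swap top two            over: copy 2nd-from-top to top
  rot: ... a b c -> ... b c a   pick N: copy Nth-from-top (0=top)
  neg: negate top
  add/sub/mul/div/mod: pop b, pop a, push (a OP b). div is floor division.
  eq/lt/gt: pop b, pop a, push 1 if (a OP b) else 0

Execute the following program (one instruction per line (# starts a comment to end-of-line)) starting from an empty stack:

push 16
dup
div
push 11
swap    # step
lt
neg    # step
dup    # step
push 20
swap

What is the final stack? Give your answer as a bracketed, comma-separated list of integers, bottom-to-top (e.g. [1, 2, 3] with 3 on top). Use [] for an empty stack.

Answer: [0, 20, 0]

Derivation:
After 'push 16': [16]
After 'dup': [16, 16]
After 'div': [1]
After 'push 11': [1, 11]
After 'swap': [11, 1]
After 'lt': [0]
After 'neg': [0]
After 'dup': [0, 0]
After 'push 20': [0, 0, 20]
After 'swap': [0, 20, 0]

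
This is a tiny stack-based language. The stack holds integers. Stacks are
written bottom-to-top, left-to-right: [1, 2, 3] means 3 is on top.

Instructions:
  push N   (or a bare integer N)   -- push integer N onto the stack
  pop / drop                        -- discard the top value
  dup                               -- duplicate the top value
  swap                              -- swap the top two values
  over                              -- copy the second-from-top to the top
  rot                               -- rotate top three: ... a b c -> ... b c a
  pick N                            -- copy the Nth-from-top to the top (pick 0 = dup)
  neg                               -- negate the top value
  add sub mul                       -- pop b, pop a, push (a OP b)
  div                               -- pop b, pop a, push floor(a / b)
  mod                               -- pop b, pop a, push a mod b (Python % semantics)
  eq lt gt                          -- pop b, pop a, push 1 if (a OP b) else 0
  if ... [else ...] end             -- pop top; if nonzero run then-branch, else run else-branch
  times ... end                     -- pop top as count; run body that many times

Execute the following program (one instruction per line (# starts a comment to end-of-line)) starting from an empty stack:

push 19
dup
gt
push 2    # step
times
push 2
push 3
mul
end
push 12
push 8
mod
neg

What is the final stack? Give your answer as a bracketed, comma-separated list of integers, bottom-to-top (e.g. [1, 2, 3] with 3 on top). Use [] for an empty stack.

After 'push 19': [19]
After 'dup': [19, 19]
After 'gt': [0]
After 'push 2': [0, 2]
After 'times': [0]
After 'push 2': [0, 2]
After 'push 3': [0, 2, 3]
After 'mul': [0, 6]
After 'push 2': [0, 6, 2]
After 'push 3': [0, 6, 2, 3]
After 'mul': [0, 6, 6]
After 'push 12': [0, 6, 6, 12]
After 'push 8': [0, 6, 6, 12, 8]
After 'mod': [0, 6, 6, 4]
After 'neg': [0, 6, 6, -4]

Answer: [0, 6, 6, -4]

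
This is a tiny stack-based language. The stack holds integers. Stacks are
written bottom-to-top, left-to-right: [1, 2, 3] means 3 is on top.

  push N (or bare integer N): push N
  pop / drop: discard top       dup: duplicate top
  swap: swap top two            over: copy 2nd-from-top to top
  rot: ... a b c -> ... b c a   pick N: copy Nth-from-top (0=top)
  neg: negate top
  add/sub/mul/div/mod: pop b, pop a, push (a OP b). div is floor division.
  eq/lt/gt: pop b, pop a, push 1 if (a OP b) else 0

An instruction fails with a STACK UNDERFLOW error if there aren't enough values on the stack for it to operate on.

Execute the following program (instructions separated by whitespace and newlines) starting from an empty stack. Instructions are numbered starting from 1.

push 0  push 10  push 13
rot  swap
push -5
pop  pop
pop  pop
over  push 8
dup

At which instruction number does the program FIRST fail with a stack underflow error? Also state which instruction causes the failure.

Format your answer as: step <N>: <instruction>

Answer: step 11: over

Derivation:
Step 1 ('push 0'): stack = [0], depth = 1
Step 2 ('push 10'): stack = [0, 10], depth = 2
Step 3 ('push 13'): stack = [0, 10, 13], depth = 3
Step 4 ('rot'): stack = [10, 13, 0], depth = 3
Step 5 ('swap'): stack = [10, 0, 13], depth = 3
Step 6 ('push -5'): stack = [10, 0, 13, -5], depth = 4
Step 7 ('pop'): stack = [10, 0, 13], depth = 3
Step 8 ('pop'): stack = [10, 0], depth = 2
Step 9 ('pop'): stack = [10], depth = 1
Step 10 ('pop'): stack = [], depth = 0
Step 11 ('over'): needs 2 value(s) but depth is 0 — STACK UNDERFLOW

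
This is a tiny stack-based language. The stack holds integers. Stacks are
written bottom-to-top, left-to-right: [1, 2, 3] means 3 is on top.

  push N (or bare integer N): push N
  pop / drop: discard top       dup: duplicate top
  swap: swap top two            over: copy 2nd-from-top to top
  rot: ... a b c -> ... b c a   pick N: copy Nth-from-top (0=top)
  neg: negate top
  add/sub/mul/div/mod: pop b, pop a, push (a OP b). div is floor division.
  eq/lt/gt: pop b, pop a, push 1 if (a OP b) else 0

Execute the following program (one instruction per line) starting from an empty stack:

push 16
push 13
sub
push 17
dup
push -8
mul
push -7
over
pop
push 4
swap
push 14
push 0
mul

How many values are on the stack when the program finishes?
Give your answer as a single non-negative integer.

After 'push 16': stack = [16] (depth 1)
After 'push 13': stack = [16, 13] (depth 2)
After 'sub': stack = [3] (depth 1)
After 'push 17': stack = [3, 17] (depth 2)
After 'dup': stack = [3, 17, 17] (depth 3)
After 'push -8': stack = [3, 17, 17, -8] (depth 4)
After 'mul': stack = [3, 17, -136] (depth 3)
After 'push -7': stack = [3, 17, -136, -7] (depth 4)
After 'over': stack = [3, 17, -136, -7, -136] (depth 5)
After 'pop': stack = [3, 17, -136, -7] (depth 4)
After 'push 4': stack = [3, 17, -136, -7, 4] (depth 5)
After 'swap': stack = [3, 17, -136, 4, -7] (depth 5)
After 'push 14': stack = [3, 17, -136, 4, -7, 14] (depth 6)
After 'push 0': stack = [3, 17, -136, 4, -7, 14, 0] (depth 7)
After 'mul': stack = [3, 17, -136, 4, -7, 0] (depth 6)

Answer: 6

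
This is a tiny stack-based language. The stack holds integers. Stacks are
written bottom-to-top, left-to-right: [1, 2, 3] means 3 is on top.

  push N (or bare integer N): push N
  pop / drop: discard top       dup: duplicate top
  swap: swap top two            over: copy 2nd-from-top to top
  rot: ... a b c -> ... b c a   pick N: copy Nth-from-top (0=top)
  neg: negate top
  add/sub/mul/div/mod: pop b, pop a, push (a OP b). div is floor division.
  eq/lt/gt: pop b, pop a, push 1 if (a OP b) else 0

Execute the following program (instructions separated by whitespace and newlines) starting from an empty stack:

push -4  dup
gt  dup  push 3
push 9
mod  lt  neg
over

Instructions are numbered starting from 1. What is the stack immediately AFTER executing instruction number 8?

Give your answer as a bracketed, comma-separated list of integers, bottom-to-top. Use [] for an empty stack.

Step 1 ('push -4'): [-4]
Step 2 ('dup'): [-4, -4]
Step 3 ('gt'): [0]
Step 4 ('dup'): [0, 0]
Step 5 ('push 3'): [0, 0, 3]
Step 6 ('push 9'): [0, 0, 3, 9]
Step 7 ('mod'): [0, 0, 3]
Step 8 ('lt'): [0, 1]

Answer: [0, 1]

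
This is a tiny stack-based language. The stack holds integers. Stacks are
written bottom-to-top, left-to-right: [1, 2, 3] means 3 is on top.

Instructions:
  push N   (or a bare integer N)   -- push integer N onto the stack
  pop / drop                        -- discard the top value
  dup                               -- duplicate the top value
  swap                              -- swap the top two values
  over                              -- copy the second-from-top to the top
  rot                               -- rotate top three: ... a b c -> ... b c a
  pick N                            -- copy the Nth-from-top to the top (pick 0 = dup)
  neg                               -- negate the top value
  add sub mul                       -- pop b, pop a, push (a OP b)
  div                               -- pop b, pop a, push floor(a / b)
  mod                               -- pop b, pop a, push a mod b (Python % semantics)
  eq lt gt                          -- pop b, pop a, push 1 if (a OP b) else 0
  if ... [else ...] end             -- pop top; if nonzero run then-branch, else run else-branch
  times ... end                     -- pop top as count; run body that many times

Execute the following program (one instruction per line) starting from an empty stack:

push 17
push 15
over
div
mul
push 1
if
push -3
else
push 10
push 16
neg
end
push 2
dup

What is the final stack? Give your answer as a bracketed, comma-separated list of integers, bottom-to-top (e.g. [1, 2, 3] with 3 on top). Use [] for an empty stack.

Answer: [0, -3, 2, 2]

Derivation:
After 'push 17': [17]
After 'push 15': [17, 15]
After 'over': [17, 15, 17]
After 'div': [17, 0]
After 'mul': [0]
After 'push 1': [0, 1]
After 'if': [0]
After 'push -3': [0, -3]
After 'push 2': [0, -3, 2]
After 'dup': [0, -3, 2, 2]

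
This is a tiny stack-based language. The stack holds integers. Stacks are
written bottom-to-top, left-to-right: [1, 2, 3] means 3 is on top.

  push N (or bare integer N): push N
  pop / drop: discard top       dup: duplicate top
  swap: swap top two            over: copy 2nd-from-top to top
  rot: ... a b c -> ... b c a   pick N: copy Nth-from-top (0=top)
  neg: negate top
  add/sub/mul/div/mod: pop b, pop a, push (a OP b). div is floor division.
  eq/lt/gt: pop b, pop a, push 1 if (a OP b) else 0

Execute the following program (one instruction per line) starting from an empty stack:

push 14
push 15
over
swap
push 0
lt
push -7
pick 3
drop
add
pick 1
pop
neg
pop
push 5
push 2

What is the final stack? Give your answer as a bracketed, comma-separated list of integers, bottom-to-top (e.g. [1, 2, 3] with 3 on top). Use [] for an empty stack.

After 'push 14': [14]
After 'push 15': [14, 15]
After 'over': [14, 15, 14]
After 'swap': [14, 14, 15]
After 'push 0': [14, 14, 15, 0]
After 'lt': [14, 14, 0]
After 'push -7': [14, 14, 0, -7]
After 'pick 3': [14, 14, 0, -7, 14]
After 'drop': [14, 14, 0, -7]
After 'add': [14, 14, -7]
After 'pick 1': [14, 14, -7, 14]
After 'pop': [14, 14, -7]
After 'neg': [14, 14, 7]
After 'pop': [14, 14]
After 'push 5': [14, 14, 5]
After 'push 2': [14, 14, 5, 2]

Answer: [14, 14, 5, 2]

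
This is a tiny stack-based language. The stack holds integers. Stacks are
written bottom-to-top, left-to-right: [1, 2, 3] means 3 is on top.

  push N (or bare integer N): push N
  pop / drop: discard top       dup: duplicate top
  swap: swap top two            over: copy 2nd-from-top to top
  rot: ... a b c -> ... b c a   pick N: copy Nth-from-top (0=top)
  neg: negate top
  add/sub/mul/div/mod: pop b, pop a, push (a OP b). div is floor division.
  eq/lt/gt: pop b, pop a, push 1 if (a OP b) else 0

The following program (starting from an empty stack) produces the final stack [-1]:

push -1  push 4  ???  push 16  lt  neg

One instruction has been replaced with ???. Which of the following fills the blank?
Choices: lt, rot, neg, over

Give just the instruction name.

Answer: lt

Derivation:
Stack before ???: [-1, 4]
Stack after ???:  [1]
Checking each choice:
  lt: MATCH
  rot: stack underflow (need 3, have 2)
  neg: produces [-1, -1]
  over: produces [-1, 4, -1]


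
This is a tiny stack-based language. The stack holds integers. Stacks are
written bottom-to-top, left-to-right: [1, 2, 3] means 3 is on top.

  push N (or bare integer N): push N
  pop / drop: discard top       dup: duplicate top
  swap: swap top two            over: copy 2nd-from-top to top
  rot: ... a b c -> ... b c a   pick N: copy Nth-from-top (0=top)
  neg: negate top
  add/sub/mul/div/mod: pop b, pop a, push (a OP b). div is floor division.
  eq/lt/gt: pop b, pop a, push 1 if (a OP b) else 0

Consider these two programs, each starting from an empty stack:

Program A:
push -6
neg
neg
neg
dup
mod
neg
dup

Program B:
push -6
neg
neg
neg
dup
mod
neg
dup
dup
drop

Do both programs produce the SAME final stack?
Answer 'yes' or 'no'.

Program A trace:
  After 'push -6': [-6]
  After 'neg': [6]
  After 'neg': [-6]
  After 'neg': [6]
  After 'dup': [6, 6]
  After 'mod': [0]
  After 'neg': [0]
  After 'dup': [0, 0]
Program A final stack: [0, 0]

Program B trace:
  After 'push -6': [-6]
  After 'neg': [6]
  After 'neg': [-6]
  After 'neg': [6]
  After 'dup': [6, 6]
  After 'mod': [0]
  After 'neg': [0]
  After 'dup': [0, 0]
  After 'dup': [0, 0, 0]
  After 'drop': [0, 0]
Program B final stack: [0, 0]
Same: yes

Answer: yes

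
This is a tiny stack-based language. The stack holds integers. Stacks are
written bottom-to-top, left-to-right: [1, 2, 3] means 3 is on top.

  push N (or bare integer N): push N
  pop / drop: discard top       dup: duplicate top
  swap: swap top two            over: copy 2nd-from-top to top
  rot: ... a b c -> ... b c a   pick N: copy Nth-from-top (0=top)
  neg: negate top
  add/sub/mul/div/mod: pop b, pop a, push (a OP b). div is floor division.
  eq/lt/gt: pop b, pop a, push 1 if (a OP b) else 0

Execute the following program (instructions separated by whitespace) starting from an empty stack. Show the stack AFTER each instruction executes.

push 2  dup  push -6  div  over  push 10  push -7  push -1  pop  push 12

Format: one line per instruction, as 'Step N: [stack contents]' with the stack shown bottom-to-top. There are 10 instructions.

Step 1: [2]
Step 2: [2, 2]
Step 3: [2, 2, -6]
Step 4: [2, -1]
Step 5: [2, -1, 2]
Step 6: [2, -1, 2, 10]
Step 7: [2, -1, 2, 10, -7]
Step 8: [2, -1, 2, 10, -7, -1]
Step 9: [2, -1, 2, 10, -7]
Step 10: [2, -1, 2, 10, -7, 12]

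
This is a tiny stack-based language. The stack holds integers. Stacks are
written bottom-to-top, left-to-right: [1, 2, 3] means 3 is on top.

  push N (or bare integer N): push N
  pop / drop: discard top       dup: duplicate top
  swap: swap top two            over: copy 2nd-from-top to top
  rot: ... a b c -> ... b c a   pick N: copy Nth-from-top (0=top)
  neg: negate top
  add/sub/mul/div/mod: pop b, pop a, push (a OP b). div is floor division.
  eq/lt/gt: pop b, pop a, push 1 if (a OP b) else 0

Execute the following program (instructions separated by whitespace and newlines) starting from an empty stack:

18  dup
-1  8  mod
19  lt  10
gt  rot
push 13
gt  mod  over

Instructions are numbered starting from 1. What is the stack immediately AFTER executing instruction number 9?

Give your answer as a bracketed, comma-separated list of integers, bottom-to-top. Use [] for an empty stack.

Step 1 ('18'): [18]
Step 2 ('dup'): [18, 18]
Step 3 ('-1'): [18, 18, -1]
Step 4 ('8'): [18, 18, -1, 8]
Step 5 ('mod'): [18, 18, 7]
Step 6 ('19'): [18, 18, 7, 19]
Step 7 ('lt'): [18, 18, 1]
Step 8 ('10'): [18, 18, 1, 10]
Step 9 ('gt'): [18, 18, 0]

Answer: [18, 18, 0]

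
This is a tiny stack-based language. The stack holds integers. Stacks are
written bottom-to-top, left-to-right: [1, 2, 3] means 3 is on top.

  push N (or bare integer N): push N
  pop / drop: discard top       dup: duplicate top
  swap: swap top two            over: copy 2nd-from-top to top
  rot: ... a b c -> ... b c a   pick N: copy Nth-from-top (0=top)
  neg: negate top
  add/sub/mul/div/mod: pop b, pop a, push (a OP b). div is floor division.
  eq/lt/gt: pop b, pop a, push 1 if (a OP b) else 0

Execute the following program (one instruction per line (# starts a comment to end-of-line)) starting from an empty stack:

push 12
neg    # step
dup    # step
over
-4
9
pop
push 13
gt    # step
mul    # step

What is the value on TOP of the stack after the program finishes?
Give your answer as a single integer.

After 'push 12': [12]
After 'neg': [-12]
After 'dup': [-12, -12]
After 'over': [-12, -12, -12]
After 'push -4': [-12, -12, -12, -4]
After 'push 9': [-12, -12, -12, -4, 9]
After 'pop': [-12, -12, -12, -4]
After 'push 13': [-12, -12, -12, -4, 13]
After 'gt': [-12, -12, -12, 0]
After 'mul': [-12, -12, 0]

Answer: 0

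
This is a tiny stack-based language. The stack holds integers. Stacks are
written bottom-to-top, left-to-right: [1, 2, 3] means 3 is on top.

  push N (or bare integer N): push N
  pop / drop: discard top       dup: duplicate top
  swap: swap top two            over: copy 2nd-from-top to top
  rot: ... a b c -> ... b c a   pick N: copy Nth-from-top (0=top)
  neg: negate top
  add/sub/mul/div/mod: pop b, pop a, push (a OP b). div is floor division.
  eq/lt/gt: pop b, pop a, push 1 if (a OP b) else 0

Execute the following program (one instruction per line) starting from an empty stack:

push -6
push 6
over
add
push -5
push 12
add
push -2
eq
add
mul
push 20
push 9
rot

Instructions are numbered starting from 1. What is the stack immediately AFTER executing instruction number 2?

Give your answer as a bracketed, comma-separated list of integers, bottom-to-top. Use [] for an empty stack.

Answer: [-6, 6]

Derivation:
Step 1 ('push -6'): [-6]
Step 2 ('push 6'): [-6, 6]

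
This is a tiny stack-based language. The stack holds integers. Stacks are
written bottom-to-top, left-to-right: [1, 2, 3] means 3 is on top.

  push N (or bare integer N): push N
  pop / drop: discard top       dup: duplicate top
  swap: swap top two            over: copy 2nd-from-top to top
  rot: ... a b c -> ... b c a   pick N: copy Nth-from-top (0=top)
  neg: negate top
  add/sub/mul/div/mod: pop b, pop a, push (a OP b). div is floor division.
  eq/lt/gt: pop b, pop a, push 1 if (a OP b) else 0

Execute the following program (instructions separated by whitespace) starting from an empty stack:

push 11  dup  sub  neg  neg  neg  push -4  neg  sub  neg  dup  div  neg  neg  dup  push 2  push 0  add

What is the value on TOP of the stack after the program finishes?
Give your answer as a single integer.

After 'push 11': [11]
After 'dup': [11, 11]
After 'sub': [0]
After 'neg': [0]
After 'neg': [0]
After 'neg': [0]
After 'push -4': [0, -4]
After 'neg': [0, 4]
After 'sub': [-4]
After 'neg': [4]
After 'dup': [4, 4]
After 'div': [1]
After 'neg': [-1]
After 'neg': [1]
After 'dup': [1, 1]
After 'push 2': [1, 1, 2]
After 'push 0': [1, 1, 2, 0]
After 'add': [1, 1, 2]

Answer: 2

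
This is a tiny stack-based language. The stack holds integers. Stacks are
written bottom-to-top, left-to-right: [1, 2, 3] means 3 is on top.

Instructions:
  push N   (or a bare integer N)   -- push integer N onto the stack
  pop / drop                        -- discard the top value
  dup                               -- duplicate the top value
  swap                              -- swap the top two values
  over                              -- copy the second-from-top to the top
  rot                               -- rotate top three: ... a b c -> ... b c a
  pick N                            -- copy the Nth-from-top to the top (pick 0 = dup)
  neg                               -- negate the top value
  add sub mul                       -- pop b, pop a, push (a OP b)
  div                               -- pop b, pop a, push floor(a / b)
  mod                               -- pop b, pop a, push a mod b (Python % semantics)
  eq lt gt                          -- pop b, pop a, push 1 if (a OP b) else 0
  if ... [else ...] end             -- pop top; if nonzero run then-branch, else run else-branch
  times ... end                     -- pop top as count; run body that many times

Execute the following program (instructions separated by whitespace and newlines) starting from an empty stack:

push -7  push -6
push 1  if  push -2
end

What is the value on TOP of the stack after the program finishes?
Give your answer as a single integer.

After 'push -7': [-7]
After 'push -6': [-7, -6]
After 'push 1': [-7, -6, 1]
After 'if': [-7, -6]
After 'push -2': [-7, -6, -2]

Answer: -2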